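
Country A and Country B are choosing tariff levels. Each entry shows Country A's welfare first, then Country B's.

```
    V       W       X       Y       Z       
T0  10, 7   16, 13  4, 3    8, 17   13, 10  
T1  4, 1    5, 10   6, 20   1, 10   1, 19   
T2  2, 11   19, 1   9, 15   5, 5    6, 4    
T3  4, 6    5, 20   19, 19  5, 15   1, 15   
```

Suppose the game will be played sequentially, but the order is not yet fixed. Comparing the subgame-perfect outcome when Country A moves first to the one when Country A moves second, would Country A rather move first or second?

If Country A leads: Country B's best replies are T0→Y, T1→X, T2→X, T3→W; Country A's induced payoffs 8, 6, 9, 5; outcome (T2, X), payoffs (9, 15).
If Country B leads: Country A's best replies are V→T0, W→T2, X→T3, Y→T0, Z→T0; Country B's induced payoffs 7, 1, 19, 17, 10; outcome (T3, X), payoffs (19, 19).
Country A gets 9 moving first and 19 moving second, so Country A prefers to move second.

second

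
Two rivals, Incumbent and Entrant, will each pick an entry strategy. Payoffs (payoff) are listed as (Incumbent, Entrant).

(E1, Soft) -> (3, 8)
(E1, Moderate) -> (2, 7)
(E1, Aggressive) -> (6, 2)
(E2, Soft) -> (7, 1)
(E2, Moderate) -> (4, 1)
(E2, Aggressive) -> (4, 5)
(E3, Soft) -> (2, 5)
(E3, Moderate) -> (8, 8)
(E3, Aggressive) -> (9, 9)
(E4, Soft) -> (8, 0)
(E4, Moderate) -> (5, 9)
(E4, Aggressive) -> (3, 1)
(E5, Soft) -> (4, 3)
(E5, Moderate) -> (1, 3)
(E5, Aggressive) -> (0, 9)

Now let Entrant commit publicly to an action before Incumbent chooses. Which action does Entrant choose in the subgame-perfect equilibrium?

Aggressive

Solve by backward induction (Entrant leads).
- Soft: Incumbent compares 3, 7, 2, 8, 4 and picks E4; Entrant would get 0.
- Moderate: Incumbent compares 2, 4, 8, 5, 1 and picks E3; Entrant would get 8.
- Aggressive: Incumbent compares 6, 4, 9, 3, 0 and picks E3; Entrant would get 9.
Maximizing over 0, 8, 9, Entrant chooses Aggressive. Subgame-perfect outcome: (E3, Aggressive) with payoffs (9, 9).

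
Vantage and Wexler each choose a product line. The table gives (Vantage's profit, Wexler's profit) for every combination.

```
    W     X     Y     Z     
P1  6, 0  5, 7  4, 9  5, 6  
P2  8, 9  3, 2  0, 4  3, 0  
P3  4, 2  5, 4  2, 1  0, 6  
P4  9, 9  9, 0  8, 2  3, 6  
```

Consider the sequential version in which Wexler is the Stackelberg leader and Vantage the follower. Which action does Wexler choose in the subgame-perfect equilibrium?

Solve by backward induction (Wexler leads).
- W: Vantage compares 6, 8, 4, 9 and picks P4; Wexler would get 9.
- X: Vantage compares 5, 3, 5, 9 and picks P4; Wexler would get 0.
- Y: Vantage compares 4, 0, 2, 8 and picks P4; Wexler would get 2.
- Z: Vantage compares 5, 3, 0, 3 and picks P1; Wexler would get 6.
Wexler's induced payoffs are 9, 0, 2, 6, so Wexler commits to W. Subgame-perfect outcome: (P4, W) with payoffs (9, 9).

W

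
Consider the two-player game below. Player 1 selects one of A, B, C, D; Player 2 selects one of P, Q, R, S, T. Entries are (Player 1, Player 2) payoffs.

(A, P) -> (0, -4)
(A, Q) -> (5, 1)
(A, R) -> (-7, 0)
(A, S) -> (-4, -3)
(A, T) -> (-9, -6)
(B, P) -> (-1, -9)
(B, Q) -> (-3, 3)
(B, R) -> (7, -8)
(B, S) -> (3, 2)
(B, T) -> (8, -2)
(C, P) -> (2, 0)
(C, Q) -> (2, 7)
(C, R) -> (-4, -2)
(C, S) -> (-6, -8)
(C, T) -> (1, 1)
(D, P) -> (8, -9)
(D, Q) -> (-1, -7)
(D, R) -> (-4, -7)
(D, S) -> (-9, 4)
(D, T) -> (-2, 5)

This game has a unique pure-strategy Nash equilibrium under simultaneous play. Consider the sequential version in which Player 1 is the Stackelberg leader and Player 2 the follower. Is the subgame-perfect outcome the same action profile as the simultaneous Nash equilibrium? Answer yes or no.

yes

Solve by backward induction (Player 1 leads).
- A: Player 2 compares -4, 1, 0, -3, -6 and picks Q; Player 1 would get 5.
- B: Player 2 compares -9, 3, -8, 2, -2 and picks Q; Player 1 would get -3.
- C: Player 2 compares 0, 7, -2, -8, 1 and picks Q; Player 1 would get 2.
- D: Player 2 compares -9, -7, -7, 4, 5 and picks T; Player 1 would get -2.
Player 1's induced payoffs are 5, -3, 2, -2, so Player 1 commits to A. Subgame-perfect outcome: (A, Q) with payoffs (5, 1).
Now find the simultaneous Nash equilibrium.
Player 1's best replies: P→D; Q→A; R→B; S→B; T→B.
Player 2's best replies: A→Q; B→Q; C→Q; D→T.
The unique mutual best reply is (A, Q), giving (5, 1).
Sequential outcome (A, Q) coincides with the Nash profile (A, Q).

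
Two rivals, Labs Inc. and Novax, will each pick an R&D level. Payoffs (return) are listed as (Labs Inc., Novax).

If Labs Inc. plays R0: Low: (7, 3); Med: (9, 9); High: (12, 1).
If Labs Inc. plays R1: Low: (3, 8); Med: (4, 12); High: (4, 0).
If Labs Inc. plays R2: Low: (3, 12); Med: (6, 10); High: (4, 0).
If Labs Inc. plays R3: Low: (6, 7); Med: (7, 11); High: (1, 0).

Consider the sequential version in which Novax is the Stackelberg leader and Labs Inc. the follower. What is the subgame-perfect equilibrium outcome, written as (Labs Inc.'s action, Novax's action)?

(R0, Med)

Solve by backward induction (Novax leads).
- Low: BR = R0, leader payoff 3.
- Med: BR = R0, leader payoff 9.
- High: BR = R0, leader payoff 1.
Maximizing over 3, 9, 1, Novax chooses Med. Subgame-perfect outcome: (R0, Med) with payoffs (9, 9).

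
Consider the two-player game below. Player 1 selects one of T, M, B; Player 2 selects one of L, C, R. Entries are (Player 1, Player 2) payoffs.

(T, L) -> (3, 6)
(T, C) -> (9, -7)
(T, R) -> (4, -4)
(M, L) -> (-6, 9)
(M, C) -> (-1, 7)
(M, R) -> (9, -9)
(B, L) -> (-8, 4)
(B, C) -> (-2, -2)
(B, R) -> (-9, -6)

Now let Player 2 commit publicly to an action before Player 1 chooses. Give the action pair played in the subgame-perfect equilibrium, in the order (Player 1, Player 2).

Solve by backward induction (Player 2 leads).
- L: Player 1 compares 3, -6, -8 and picks T; Player 2 would get 6.
- C: Player 1 compares 9, -1, -2 and picks T; Player 2 would get -7.
- R: Player 1 compares 4, 9, -9 and picks M; Player 2 would get -9.
Maximizing over 6, -7, -9, Player 2 chooses L. Subgame-perfect outcome: (T, L) with payoffs (3, 6).

(T, L)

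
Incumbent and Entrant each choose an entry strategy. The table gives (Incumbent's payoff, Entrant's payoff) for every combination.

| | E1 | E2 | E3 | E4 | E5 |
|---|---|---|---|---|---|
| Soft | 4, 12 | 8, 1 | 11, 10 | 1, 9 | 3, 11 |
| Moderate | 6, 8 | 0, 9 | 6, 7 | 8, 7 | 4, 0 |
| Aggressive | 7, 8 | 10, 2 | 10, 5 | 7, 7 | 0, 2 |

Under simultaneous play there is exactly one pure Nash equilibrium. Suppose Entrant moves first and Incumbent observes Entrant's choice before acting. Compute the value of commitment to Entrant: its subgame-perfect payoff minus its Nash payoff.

2

Incumbent best-responds to each possible Entrant move:
- E1: BR = Aggressive, leader payoff 8.
- E2: BR = Aggressive, leader payoff 2.
- E3: BR = Soft, leader payoff 10.
- E4: BR = Moderate, leader payoff 7.
- E5: BR = Moderate, leader payoff 0.
Entrant's induced payoffs are 8, 2, 10, 7, 0, so Entrant commits to E3. Subgame-perfect outcome: (Soft, E3) with payoffs (11, 10).
Under simultaneous play:
Incumbent's best replies: E1→Aggressive; E2→Aggressive; E3→Soft; E4→Moderate; E5→Moderate.
Entrant's best replies: Soft→E1; Moderate→E2; Aggressive→E1.
The unique mutual best reply is (Aggressive, E1), giving (7, 8).
Entrant's commitment gain: 10 − 8 = 2.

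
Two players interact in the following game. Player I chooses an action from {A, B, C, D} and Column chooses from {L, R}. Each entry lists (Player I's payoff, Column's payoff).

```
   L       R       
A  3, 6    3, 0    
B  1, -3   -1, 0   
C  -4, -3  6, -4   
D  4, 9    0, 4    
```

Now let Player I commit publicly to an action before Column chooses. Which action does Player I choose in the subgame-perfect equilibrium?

D

Column best-responds to each possible Player I move:
- A → Column plays L (best of 6, 0); Player I gets 3.
- B → Column plays R (best of -3, 0); Player I gets -1.
- C → Column plays L (best of -3, -4); Player I gets -4.
- D → Column plays L (best of 9, 4); Player I gets 4.
Player I's induced payoffs are 3, -1, -4, 4, so Player I commits to D. Subgame-perfect outcome: (D, L) with payoffs (4, 9).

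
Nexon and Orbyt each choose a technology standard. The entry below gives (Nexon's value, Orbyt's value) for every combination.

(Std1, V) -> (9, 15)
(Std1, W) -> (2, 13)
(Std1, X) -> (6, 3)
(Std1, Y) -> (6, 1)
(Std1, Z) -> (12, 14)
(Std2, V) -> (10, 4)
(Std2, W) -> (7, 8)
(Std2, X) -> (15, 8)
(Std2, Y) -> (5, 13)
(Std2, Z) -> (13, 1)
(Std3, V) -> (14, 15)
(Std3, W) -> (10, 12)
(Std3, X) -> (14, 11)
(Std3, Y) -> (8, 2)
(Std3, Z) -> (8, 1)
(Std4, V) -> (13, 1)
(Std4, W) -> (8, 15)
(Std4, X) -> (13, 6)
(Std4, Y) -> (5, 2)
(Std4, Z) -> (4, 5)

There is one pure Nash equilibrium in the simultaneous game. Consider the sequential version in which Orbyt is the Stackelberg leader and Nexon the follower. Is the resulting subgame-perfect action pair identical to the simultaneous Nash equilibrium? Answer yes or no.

yes

Work backward from Nexon's decision.
- V: BR = Std3, leader payoff 15.
- W: BR = Std3, leader payoff 12.
- X: BR = Std2, leader payoff 8.
- Y: BR = Std3, leader payoff 2.
- Z: BR = Std2, leader payoff 1.
Orbyt's induced payoffs are 15, 12, 8, 2, 1, so Orbyt commits to V. Subgame-perfect outcome: (Std3, V) with payoffs (14, 15).
Now find the simultaneous Nash equilibrium.
Nexon's best replies: V→Std3; W→Std3; X→Std2; Y→Std3; Z→Std2.
Orbyt's best replies: Std1→V; Std2→Y; Std3→V; Std4→W.
The unique mutual best reply is (Std3, V), giving (14, 15).
Sequential outcome (Std3, V) coincides with the Nash profile (Std3, V).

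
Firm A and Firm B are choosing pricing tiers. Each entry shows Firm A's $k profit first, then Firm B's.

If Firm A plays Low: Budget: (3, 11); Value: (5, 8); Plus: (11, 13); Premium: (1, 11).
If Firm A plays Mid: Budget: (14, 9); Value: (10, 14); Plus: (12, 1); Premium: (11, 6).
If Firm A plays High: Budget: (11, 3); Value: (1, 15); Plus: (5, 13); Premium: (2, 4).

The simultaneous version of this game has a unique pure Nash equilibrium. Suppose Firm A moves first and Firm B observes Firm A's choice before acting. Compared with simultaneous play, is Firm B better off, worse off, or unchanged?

worse off

Backward induction with Firm A moving first.
- Low: Firm B compares 11, 8, 13, 11 and picks Plus; Firm A would get 11.
- Mid: Firm B compares 9, 14, 1, 6 and picks Value; Firm A would get 10.
- High: Firm B compares 3, 15, 13, 4 and picks Value; Firm A would get 1.
Firm A's induced payoffs are 11, 10, 1, so Firm A commits to Low. Subgame-perfect outcome: (Low, Plus) with payoffs (11, 13).
For the simultaneous game, intersect best replies.
Firm A's best replies: Budget→Mid; Value→Mid; Plus→Mid; Premium→Mid.
Firm B's best replies: Low→Plus; Mid→Value; High→Value.
The unique mutual best reply is (Mid, Value), giving (10, 14).
Firm B earns 13 sequentially versus 14 at the Nash outcome: worse off.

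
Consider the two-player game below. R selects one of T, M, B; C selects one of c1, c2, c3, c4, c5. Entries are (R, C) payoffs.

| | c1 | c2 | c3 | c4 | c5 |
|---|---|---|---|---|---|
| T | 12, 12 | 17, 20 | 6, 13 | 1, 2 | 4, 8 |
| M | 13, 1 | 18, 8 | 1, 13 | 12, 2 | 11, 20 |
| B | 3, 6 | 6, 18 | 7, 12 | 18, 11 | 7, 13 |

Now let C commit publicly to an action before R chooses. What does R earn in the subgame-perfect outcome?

11

Solve by backward induction (C leads).
- c1: BR = M, leader payoff 1.
- c2: BR = M, leader payoff 8.
- c3: BR = B, leader payoff 12.
- c4: BR = B, leader payoff 11.
- c5: BR = M, leader payoff 20.
Among 1, 8, 12, 11, 20, the best is 20 at c5. Subgame-perfect outcome: (M, c5) with payoffs (11, 20).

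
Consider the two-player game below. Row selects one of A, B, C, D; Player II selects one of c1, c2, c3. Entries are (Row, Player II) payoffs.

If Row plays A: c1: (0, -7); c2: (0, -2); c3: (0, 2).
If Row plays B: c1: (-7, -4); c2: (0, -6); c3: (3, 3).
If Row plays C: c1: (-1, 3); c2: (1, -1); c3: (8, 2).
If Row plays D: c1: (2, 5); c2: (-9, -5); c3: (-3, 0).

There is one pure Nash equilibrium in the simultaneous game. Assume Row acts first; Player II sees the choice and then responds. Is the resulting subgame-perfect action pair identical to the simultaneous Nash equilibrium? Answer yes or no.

Backward induction with Row moving first.
- A: BR = c3, leader payoff 0.
- B: BR = c3, leader payoff 3.
- C: BR = c1, leader payoff -1.
- D: BR = c1, leader payoff 2.
Among 0, 3, -1, 2, the best is 3 at B. Subgame-perfect outcome: (B, c3) with payoffs (3, 3).
Now find the simultaneous Nash equilibrium.
Row's best replies: c1→D; c2→C; c3→C.
Player II's best replies: A→c3; B→c3; C→c1; D→c1.
The unique mutual best reply is (D, c1), giving (2, 5).
Sequential outcome (B, c3) differs from the Nash profile (D, c1).

no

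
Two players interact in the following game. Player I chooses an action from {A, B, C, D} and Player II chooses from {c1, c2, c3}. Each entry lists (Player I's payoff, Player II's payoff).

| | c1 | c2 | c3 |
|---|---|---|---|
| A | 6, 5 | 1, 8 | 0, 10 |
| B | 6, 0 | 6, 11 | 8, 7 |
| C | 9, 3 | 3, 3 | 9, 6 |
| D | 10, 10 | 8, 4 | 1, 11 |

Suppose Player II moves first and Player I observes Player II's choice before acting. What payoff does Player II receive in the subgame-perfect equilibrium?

10

Work backward from Player I's decision.
- c1 → Player I plays D (best of 6, 6, 9, 10); Player II gets 10.
- c2 → Player I plays D (best of 1, 6, 3, 8); Player II gets 4.
- c3 → Player I plays C (best of 0, 8, 9, 1); Player II gets 6.
Among 10, 4, 6, the best is 10 at c1. Subgame-perfect outcome: (D, c1) with payoffs (10, 10).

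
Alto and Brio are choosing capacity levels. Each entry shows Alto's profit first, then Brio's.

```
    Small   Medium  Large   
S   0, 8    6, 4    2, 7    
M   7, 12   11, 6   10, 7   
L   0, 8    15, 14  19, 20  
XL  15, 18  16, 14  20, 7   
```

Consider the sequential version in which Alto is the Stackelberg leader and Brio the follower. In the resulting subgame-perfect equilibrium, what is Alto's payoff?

Work backward from Brio's decision.
- S: BR = Small, leader payoff 0.
- M: BR = Small, leader payoff 7.
- L: BR = Large, leader payoff 19.
- XL: BR = Small, leader payoff 15.
Maximizing over 0, 7, 19, 15, Alto chooses L. Subgame-perfect outcome: (L, Large) with payoffs (19, 20).

19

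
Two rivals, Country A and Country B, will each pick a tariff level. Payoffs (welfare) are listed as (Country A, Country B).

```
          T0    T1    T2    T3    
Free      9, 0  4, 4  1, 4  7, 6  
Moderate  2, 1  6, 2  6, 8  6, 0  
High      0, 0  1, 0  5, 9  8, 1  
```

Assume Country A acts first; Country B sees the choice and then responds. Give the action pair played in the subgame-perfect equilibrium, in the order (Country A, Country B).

(Free, T3)

Solve by backward induction (Country A leads).
- Free: BR = T3, leader payoff 7.
- Moderate: BR = T2, leader payoff 6.
- High: BR = T2, leader payoff 5.
Maximizing over 7, 6, 5, Country A chooses Free. Subgame-perfect outcome: (Free, T3) with payoffs (7, 6).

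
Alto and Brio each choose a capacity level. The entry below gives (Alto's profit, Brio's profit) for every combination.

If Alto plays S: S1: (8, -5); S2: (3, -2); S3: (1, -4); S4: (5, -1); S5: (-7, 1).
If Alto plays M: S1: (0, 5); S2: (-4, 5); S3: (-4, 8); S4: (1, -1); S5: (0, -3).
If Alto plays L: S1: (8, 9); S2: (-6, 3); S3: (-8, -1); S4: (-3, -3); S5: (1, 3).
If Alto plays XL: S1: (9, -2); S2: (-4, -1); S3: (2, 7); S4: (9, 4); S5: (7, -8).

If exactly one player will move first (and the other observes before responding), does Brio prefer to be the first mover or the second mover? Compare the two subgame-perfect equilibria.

If Alto leads: Brio's best replies are S→S5, M→S3, L→S1, XL→S3; Alto's induced payoffs -7, -4, 8, 2; outcome (L, S1), payoffs (8, 9).
If Brio leads: Alto's best replies are S1→XL, S2→S, S3→XL, S4→XL, S5→XL; Brio's induced payoffs -2, -2, 7, 4, -8; outcome (XL, S3), payoffs (2, 7).
Brio gets 7 moving first and 9 moving second, so Brio prefers to move second.

second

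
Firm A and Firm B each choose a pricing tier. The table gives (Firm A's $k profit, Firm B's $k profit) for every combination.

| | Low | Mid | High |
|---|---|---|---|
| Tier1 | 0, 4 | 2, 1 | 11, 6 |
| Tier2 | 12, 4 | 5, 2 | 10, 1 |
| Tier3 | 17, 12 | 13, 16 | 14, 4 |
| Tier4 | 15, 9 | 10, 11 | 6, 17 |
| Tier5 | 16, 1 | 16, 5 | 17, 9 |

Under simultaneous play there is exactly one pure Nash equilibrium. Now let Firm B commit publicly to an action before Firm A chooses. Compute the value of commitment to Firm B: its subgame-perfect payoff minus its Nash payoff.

3

Work backward from Firm A's decision.
- Low → Firm A plays Tier3 (best of 0, 12, 17, 15, 16); Firm B gets 12.
- Mid → Firm A plays Tier5 (best of 2, 5, 13, 10, 16); Firm B gets 5.
- High → Firm A plays Tier5 (best of 11, 10, 14, 6, 17); Firm B gets 9.
Maximizing over 12, 5, 9, Firm B chooses Low. Subgame-perfect outcome: (Tier3, Low) with payoffs (17, 12).
For the simultaneous game, intersect best replies.
Firm A's best replies: Low→Tier3; Mid→Tier5; High→Tier5.
Firm B's best replies: Tier1→High; Tier2→Low; Tier3→Mid; Tier4→High; Tier5→High.
The unique mutual best reply is (Tier5, High), giving (17, 9).
Firm B's commitment gain: 12 − 9 = 3.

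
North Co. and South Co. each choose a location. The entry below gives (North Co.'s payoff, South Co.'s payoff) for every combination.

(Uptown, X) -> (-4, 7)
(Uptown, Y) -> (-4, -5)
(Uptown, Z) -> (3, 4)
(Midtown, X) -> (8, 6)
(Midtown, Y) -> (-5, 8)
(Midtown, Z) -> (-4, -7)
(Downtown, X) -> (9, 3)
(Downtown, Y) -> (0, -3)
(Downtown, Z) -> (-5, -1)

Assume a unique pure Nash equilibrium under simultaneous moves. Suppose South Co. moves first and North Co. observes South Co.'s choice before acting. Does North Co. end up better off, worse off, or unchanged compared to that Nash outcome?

North Co. best-responds to each possible South Co. move:
- X: North Co. compares -4, 8, 9 and picks Downtown; South Co. would get 3.
- Y: North Co. compares -4, -5, 0 and picks Downtown; South Co. would get -3.
- Z: North Co. compares 3, -4, -5 and picks Uptown; South Co. would get 4.
Among 3, -3, 4, the best is 4 at Z. Subgame-perfect outcome: (Uptown, Z) with payoffs (3, 4).
Under simultaneous play:
North Co.'s best replies: X→Downtown; Y→Downtown; Z→Uptown.
South Co.'s best replies: Uptown→X; Midtown→Y; Downtown→X.
The unique mutual best reply is (Downtown, X), giving (9, 3).
North Co. earns 3 sequentially versus 9 at the Nash outcome: worse off.

worse off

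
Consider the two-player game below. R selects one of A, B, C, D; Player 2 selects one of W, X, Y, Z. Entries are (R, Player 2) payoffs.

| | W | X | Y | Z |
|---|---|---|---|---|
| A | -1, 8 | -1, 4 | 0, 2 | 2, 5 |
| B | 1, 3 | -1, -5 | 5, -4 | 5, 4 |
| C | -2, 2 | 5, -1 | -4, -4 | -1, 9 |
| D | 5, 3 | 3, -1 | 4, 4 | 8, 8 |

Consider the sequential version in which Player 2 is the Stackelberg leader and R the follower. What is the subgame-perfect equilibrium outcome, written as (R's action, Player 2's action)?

(D, Z)

Work backward from R's decision.
- W → R plays D (best of -1, 1, -2, 5); Player 2 gets 3.
- X → R plays C (best of -1, -1, 5, 3); Player 2 gets -1.
- Y → R plays B (best of 0, 5, -4, 4); Player 2 gets -4.
- Z → R plays D (best of 2, 5, -1, 8); Player 2 gets 8.
Among 3, -1, -4, 8, the best is 8 at Z. Subgame-perfect outcome: (D, Z) with payoffs (8, 8).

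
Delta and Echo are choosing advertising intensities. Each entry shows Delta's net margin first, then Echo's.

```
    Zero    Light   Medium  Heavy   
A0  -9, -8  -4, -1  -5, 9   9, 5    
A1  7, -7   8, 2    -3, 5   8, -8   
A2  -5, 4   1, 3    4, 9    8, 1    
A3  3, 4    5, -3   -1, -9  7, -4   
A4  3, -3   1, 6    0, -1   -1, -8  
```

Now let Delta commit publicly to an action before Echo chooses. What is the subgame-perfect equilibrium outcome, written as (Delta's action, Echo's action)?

(A2, Medium)

Backward induction with Delta moving first.
- A0 → Echo plays Medium (best of -8, -1, 9, 5); Delta gets -5.
- A1 → Echo plays Medium (best of -7, 2, 5, -8); Delta gets -3.
- A2 → Echo plays Medium (best of 4, 3, 9, 1); Delta gets 4.
- A3 → Echo plays Zero (best of 4, -3, -9, -4); Delta gets 3.
- A4 → Echo plays Light (best of -3, 6, -1, -8); Delta gets 1.
Among -5, -3, 4, 3, 1, the best is 4 at A2. Subgame-perfect outcome: (A2, Medium) with payoffs (4, 9).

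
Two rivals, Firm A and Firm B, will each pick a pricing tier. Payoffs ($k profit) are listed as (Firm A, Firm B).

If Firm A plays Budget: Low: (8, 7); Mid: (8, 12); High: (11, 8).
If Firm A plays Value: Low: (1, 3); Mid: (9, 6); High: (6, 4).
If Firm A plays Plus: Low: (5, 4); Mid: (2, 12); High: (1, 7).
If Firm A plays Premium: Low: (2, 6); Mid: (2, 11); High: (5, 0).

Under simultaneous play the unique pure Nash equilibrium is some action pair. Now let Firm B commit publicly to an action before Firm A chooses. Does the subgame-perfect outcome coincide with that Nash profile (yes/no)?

Solve by backward induction (Firm B leads).
- Low → Firm A plays Budget (best of 8, 1, 5, 2); Firm B gets 7.
- Mid → Firm A plays Value (best of 8, 9, 2, 2); Firm B gets 6.
- High → Firm A plays Budget (best of 11, 6, 1, 5); Firm B gets 8.
Firm B's induced payoffs are 7, 6, 8, so Firm B commits to High. Subgame-perfect outcome: (Budget, High) with payoffs (11, 8).
Now find the simultaneous Nash equilibrium.
Firm A's best replies: Low→Budget; Mid→Value; High→Budget.
Firm B's best replies: Budget→Mid; Value→Mid; Plus→Mid; Premium→Mid.
The unique mutual best reply is (Value, Mid), giving (9, 6).
Sequential outcome (Budget, High) differs from the Nash profile (Value, Mid).

no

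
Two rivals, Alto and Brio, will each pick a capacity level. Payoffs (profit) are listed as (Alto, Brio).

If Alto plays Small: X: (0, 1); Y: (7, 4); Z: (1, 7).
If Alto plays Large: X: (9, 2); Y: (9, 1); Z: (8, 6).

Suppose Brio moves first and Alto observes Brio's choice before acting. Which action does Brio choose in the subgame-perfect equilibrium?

Solve by backward induction (Brio leads).
- X: Alto compares 0, 9 and picks Large; Brio would get 2.
- Y: Alto compares 7, 9 and picks Large; Brio would get 1.
- Z: Alto compares 1, 8 and picks Large; Brio would get 6.
Brio's induced payoffs are 2, 1, 6, so Brio commits to Z. Subgame-perfect outcome: (Large, Z) with payoffs (8, 6).

Z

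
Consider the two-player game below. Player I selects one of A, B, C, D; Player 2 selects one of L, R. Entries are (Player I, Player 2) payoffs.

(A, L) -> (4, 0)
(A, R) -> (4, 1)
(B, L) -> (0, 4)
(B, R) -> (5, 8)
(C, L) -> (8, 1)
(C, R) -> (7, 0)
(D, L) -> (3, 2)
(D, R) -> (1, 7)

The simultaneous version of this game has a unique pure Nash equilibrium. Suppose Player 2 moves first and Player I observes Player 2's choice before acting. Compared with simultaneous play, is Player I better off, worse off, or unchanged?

unchanged

Backward induction with Player 2 moving first.
- L: BR = C, leader payoff 1.
- R: BR = C, leader payoff 0.
Among 1, 0, the best is 1 at L. Subgame-perfect outcome: (C, L) with payoffs (8, 1).
Now find the simultaneous Nash equilibrium.
Player I's best replies: L→C; R→C.
Player 2's best replies: A→R; B→R; C→L; D→R.
Only (C, L) has each player best-responding; Nash payoffs (8, 1).
Player I earns 8 sequentially versus 8 at the Nash outcome: unchanged.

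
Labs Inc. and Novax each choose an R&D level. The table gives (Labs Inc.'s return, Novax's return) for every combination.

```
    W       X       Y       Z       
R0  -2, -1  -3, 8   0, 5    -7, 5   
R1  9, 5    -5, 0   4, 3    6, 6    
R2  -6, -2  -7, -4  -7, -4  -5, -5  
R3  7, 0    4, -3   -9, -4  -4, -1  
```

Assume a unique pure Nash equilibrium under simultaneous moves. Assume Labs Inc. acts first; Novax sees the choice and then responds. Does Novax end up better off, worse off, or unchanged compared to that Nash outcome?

Work backward from Novax's decision.
- R0 → Novax plays X (best of -1, 8, 5, 5); Labs Inc. gets -3.
- R1 → Novax plays Z (best of 5, 0, 3, 6); Labs Inc. gets 6.
- R2 → Novax plays W (best of -2, -4, -4, -5); Labs Inc. gets -6.
- R3 → Novax plays W (best of 0, -3, -4, -1); Labs Inc. gets 7.
Among -3, 6, -6, 7, the best is 7 at R3. Subgame-perfect outcome: (R3, W) with payoffs (7, 0).
Under simultaneous play:
Labs Inc.'s best replies: W→R1; X→R3; Y→R1; Z→R1.
Novax's best replies: R0→X; R1→Z; R2→W; R3→W.
The unique mutual best reply is (R1, Z), giving (6, 6).
Novax earns 0 sequentially versus 6 at the Nash outcome: worse off.

worse off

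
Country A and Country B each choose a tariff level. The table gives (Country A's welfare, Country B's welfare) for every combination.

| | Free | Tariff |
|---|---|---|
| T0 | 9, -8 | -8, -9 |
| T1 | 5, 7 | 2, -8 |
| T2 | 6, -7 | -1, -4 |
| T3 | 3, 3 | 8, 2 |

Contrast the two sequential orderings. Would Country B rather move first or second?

If Country A leads: Country B's best replies are T0→Free, T1→Free, T2→Tariff, T3→Free; Country A's induced payoffs 9, 5, -1, 3; outcome (T0, Free), payoffs (9, -8).
If Country B leads: Country A's best replies are Free→T0, Tariff→T3; Country B's induced payoffs -8, 2; outcome (T3, Tariff), payoffs (8, 2).
Country B gets 2 moving first and -8 moving second, so Country B prefers to move first.

first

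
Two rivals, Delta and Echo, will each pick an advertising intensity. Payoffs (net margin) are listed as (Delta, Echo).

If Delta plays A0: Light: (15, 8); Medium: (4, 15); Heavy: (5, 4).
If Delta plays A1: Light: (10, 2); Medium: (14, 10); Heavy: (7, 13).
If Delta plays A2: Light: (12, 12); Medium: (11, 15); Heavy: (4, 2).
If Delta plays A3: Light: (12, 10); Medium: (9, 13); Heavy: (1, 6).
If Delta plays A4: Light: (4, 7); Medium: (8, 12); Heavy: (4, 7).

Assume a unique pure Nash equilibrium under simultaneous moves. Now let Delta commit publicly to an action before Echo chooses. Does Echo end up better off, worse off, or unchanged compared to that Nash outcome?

Solve by backward induction (Delta leads).
- A0: BR = Medium, leader payoff 4.
- A1: BR = Heavy, leader payoff 7.
- A2: BR = Medium, leader payoff 11.
- A3: BR = Medium, leader payoff 9.
- A4: BR = Medium, leader payoff 8.
Maximizing over 4, 7, 11, 9, 8, Delta chooses A2. Subgame-perfect outcome: (A2, Medium) with payoffs (11, 15).
For the simultaneous game, intersect best replies.
Delta's best replies: Light→A0; Medium→A1; Heavy→A1.
Echo's best replies: A0→Medium; A1→Heavy; A2→Medium; A3→Medium; A4→Medium.
The unique mutual best reply is (A1, Heavy), giving (7, 13).
Echo earns 15 sequentially versus 13 at the Nash outcome: better off.

better off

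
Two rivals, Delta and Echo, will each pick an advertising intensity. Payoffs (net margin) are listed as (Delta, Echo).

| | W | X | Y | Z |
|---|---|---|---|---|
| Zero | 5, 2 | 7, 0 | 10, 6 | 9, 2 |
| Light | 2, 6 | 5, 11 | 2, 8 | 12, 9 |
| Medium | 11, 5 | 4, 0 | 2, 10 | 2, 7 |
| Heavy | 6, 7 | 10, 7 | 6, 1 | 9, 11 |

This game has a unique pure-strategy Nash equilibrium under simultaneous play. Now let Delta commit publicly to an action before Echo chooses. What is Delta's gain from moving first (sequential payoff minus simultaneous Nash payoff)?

0

Backward induction with Delta moving first.
- Zero: BR = Y, leader payoff 10.
- Light: BR = X, leader payoff 5.
- Medium: BR = Y, leader payoff 2.
- Heavy: BR = Z, leader payoff 9.
Delta's induced payoffs are 10, 5, 2, 9, so Delta commits to Zero. Subgame-perfect outcome: (Zero, Y) with payoffs (10, 6).
For the simultaneous game, intersect best replies.
Delta's best replies: W→Medium; X→Heavy; Y→Zero; Z→Light.
Echo's best replies: Zero→Y; Light→X; Medium→Y; Heavy→Z.
The unique mutual best reply is (Zero, Y), giving (10, 6).
Delta's commitment gain: 10 − 10 = 0.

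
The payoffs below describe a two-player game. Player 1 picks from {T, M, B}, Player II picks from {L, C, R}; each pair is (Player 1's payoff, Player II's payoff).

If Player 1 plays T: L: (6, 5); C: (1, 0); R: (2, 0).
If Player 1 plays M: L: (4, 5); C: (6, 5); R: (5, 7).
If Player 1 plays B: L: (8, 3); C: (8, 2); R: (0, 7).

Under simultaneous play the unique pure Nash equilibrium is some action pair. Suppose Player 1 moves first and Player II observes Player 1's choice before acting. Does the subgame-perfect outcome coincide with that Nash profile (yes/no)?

Work backward from Player II's decision.
- T: BR = L, leader payoff 6.
- M: BR = R, leader payoff 5.
- B: BR = R, leader payoff 0.
Maximizing over 6, 5, 0, Player 1 chooses T. Subgame-perfect outcome: (T, L) with payoffs (6, 5).
For the simultaneous game, intersect best replies.
Player 1's best replies: L→B; C→B; R→M.
Player II's best replies: T→L; M→R; B→R.
Only (M, R) has each player best-responding; Nash payoffs (5, 7).
Sequential outcome (T, L) differs from the Nash profile (M, R).

no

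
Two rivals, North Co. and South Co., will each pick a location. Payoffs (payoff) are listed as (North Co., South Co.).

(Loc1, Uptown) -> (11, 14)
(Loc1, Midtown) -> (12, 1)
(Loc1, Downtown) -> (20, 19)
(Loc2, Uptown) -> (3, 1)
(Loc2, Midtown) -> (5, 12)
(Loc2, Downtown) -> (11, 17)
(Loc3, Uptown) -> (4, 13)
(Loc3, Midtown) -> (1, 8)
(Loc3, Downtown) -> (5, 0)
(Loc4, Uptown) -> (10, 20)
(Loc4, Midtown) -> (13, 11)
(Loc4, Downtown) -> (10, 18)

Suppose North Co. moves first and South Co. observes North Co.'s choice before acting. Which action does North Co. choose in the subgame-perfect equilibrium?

Loc1

Solve by backward induction (North Co. leads).
- Loc1: South Co. compares 14, 1, 19 and picks Downtown; North Co. would get 20.
- Loc2: South Co. compares 1, 12, 17 and picks Downtown; North Co. would get 11.
- Loc3: South Co. compares 13, 8, 0 and picks Uptown; North Co. would get 4.
- Loc4: South Co. compares 20, 11, 18 and picks Uptown; North Co. would get 10.
North Co.'s induced payoffs are 20, 11, 4, 10, so North Co. commits to Loc1. Subgame-perfect outcome: (Loc1, Downtown) with payoffs (20, 19).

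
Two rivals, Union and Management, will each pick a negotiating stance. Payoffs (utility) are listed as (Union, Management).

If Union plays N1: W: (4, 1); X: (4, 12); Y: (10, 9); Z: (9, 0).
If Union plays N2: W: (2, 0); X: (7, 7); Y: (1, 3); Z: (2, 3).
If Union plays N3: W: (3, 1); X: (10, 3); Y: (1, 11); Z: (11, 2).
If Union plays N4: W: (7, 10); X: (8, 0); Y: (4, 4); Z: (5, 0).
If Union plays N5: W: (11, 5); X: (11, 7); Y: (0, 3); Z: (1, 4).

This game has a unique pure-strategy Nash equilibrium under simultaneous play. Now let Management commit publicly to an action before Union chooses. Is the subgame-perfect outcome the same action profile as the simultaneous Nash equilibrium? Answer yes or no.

Solve by backward induction (Management leads).
- W: BR = N5, leader payoff 5.
- X: BR = N5, leader payoff 7.
- Y: BR = N1, leader payoff 9.
- Z: BR = N3, leader payoff 2.
Maximizing over 5, 7, 9, 2, Management chooses Y. Subgame-perfect outcome: (N1, Y) with payoffs (10, 9).
Under simultaneous play:
Union's best replies: W→N5; X→N5; Y→N1; Z→N3.
Management's best replies: N1→X; N2→X; N3→Y; N4→W; N5→X.
The unique mutual best reply is (N5, X), giving (11, 7).
Sequential outcome (N1, Y) differs from the Nash profile (N5, X).

no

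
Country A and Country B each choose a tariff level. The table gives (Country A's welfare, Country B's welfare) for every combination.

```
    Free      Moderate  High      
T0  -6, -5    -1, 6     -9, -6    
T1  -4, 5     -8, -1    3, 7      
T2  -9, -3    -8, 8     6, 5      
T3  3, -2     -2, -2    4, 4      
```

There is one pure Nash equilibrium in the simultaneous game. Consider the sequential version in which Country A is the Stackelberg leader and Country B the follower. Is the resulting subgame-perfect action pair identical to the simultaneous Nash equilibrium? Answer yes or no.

Work backward from Country B's decision.
- T0 → Country B plays Moderate (best of -5, 6, -6); Country A gets -1.
- T1 → Country B plays High (best of 5, -1, 7); Country A gets 3.
- T2 → Country B plays Moderate (best of -3, 8, 5); Country A gets -8.
- T3 → Country B plays High (best of -2, -2, 4); Country A gets 4.
Maximizing over -1, 3, -8, 4, Country A chooses T3. Subgame-perfect outcome: (T3, High) with payoffs (4, 4).
Under simultaneous play:
Country A's best replies: Free→T3; Moderate→T0; High→T2.
Country B's best replies: T0→Moderate; T1→High; T2→Moderate; T3→High.
The unique mutual best reply is (T0, Moderate), giving (-1, 6).
Sequential outcome (T3, High) differs from the Nash profile (T0, Moderate).

no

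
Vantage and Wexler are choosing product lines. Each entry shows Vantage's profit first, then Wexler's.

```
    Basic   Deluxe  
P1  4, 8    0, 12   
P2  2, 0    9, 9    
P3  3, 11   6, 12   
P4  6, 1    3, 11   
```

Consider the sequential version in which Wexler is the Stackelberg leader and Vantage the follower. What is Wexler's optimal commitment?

Work backward from Vantage's decision.
- Basic: BR = P4, leader payoff 1.
- Deluxe: BR = P2, leader payoff 9.
Among 1, 9, the best is 9 at Deluxe. Subgame-perfect outcome: (P2, Deluxe) with payoffs (9, 9).

Deluxe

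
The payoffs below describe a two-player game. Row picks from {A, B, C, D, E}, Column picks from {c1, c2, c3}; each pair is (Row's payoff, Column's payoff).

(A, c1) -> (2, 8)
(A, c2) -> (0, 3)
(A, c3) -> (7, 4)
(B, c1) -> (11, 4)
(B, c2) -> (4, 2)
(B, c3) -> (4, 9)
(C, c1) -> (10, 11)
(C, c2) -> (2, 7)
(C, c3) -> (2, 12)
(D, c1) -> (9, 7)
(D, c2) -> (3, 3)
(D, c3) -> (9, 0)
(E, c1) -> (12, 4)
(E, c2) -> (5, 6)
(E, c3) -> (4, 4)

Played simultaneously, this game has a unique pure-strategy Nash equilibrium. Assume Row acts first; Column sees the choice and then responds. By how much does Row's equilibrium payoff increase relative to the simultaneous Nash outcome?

Work backward from Column's decision.
- A: Column compares 8, 3, 4 and picks c1; Row would get 2.
- B: Column compares 4, 2, 9 and picks c3; Row would get 4.
- C: Column compares 11, 7, 12 and picks c3; Row would get 2.
- D: Column compares 7, 3, 0 and picks c1; Row would get 9.
- E: Column compares 4, 6, 4 and picks c2; Row would get 5.
Among 2, 4, 2, 9, 5, the best is 9 at D. Subgame-perfect outcome: (D, c1) with payoffs (9, 7).
Under simultaneous play:
Row's best replies: c1→E; c2→E; c3→D.
Column's best replies: A→c1; B→c3; C→c3; D→c1; E→c2.
The unique mutual best reply is (E, c2), giving (5, 6).
Row's commitment gain: 9 − 5 = 4.

4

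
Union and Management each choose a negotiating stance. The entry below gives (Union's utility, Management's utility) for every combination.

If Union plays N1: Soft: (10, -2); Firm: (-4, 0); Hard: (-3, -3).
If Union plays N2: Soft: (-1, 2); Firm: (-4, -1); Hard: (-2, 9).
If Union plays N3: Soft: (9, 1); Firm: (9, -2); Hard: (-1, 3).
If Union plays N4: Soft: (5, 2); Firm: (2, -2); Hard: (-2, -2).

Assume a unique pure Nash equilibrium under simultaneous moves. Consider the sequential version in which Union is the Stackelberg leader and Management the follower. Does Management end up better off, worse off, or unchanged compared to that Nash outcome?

worse off

Work backward from Management's decision.
- N1: BR = Firm, leader payoff -4.
- N2: BR = Hard, leader payoff -2.
- N3: BR = Hard, leader payoff -1.
- N4: BR = Soft, leader payoff 5.
Maximizing over -4, -2, -1, 5, Union chooses N4. Subgame-perfect outcome: (N4, Soft) with payoffs (5, 2).
Now find the simultaneous Nash equilibrium.
Union's best replies: Soft→N1; Firm→N3; Hard→N3.
Management's best replies: N1→Firm; N2→Hard; N3→Hard; N4→Soft.
The unique mutual best reply is (N3, Hard), giving (-1, 3).
Management earns 2 sequentially versus 3 at the Nash outcome: worse off.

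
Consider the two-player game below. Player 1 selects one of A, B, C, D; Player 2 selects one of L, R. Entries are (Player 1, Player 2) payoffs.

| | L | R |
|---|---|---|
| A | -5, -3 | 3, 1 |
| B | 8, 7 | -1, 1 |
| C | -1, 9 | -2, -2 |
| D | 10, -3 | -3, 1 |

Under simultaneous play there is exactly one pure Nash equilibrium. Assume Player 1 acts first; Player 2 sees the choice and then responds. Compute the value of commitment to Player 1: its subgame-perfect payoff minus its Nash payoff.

5

Player 2 best-responds to each possible Player 1 move:
- A: Player 2 compares -3, 1 and picks R; Player 1 would get 3.
- B: Player 2 compares 7, 1 and picks L; Player 1 would get 8.
- C: Player 2 compares 9, -2 and picks L; Player 1 would get -1.
- D: Player 2 compares -3, 1 and picks R; Player 1 would get -3.
Maximizing over 3, 8, -1, -3, Player 1 chooses B. Subgame-perfect outcome: (B, L) with payoffs (8, 7).
Under simultaneous play:
Player 1's best replies: L→D; R→A.
Player 2's best replies: A→R; B→L; C→L; D→R.
The unique mutual best reply is (A, R), giving (3, 1).
Player 1's commitment gain: 8 − 3 = 5.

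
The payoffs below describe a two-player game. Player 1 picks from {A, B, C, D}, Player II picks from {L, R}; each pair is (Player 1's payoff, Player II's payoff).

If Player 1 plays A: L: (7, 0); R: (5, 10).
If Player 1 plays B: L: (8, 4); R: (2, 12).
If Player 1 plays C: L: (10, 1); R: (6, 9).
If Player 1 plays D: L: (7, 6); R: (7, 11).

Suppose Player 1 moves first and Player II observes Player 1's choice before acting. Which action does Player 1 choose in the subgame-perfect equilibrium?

Work backward from Player II's decision.
- A → Player II plays R (best of 0, 10); Player 1 gets 5.
- B → Player II plays R (best of 4, 12); Player 1 gets 2.
- C → Player II plays R (best of 1, 9); Player 1 gets 6.
- D → Player II plays R (best of 6, 11); Player 1 gets 7.
Among 5, 2, 6, 7, the best is 7 at D. Subgame-perfect outcome: (D, R) with payoffs (7, 11).

D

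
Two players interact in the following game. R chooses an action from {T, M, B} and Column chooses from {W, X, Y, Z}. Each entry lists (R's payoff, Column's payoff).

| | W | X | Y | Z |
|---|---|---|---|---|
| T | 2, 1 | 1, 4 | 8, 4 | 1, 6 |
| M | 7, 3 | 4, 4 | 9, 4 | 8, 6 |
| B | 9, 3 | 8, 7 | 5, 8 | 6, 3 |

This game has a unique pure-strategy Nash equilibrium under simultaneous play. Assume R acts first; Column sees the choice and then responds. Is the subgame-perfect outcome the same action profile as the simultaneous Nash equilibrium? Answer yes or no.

yes

Backward induction with R moving first.
- T → Column plays Z (best of 1, 4, 4, 6); R gets 1.
- M → Column plays Z (best of 3, 4, 4, 6); R gets 8.
- B → Column plays Y (best of 3, 7, 8, 3); R gets 5.
R's induced payoffs are 1, 8, 5, so R commits to M. Subgame-perfect outcome: (M, Z) with payoffs (8, 6).
Now find the simultaneous Nash equilibrium.
R's best replies: W→B; X→B; Y→M; Z→M.
Column's best replies: T→Z; M→Z; B→Y.
The unique mutual best reply is (M, Z), giving (8, 6).
Sequential outcome (M, Z) coincides with the Nash profile (M, Z).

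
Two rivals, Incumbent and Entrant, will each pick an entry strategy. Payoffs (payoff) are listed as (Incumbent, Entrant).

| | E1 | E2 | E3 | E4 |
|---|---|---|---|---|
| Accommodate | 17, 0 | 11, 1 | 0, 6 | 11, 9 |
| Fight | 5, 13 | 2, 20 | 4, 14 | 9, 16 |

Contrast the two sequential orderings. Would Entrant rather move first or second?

If Incumbent leads: Entrant's best replies are Accommodate→E4, Fight→E2; Incumbent's induced payoffs 11, 2; outcome (Accommodate, E4), payoffs (11, 9).
If Entrant leads: Incumbent's best replies are E1→Accommodate, E2→Accommodate, E3→Fight, E4→Accommodate; Entrant's induced payoffs 0, 1, 14, 9; outcome (Fight, E3), payoffs (4, 14).
Entrant gets 14 moving first and 9 moving second, so Entrant prefers to move first.

first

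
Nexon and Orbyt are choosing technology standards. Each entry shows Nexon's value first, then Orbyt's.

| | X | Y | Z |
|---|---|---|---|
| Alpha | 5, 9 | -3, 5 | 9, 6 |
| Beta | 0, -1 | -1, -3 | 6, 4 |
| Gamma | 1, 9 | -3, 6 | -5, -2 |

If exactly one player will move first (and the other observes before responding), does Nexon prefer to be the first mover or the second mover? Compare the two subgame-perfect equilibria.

first

If Nexon leads: Orbyt's best replies are Alpha→X, Beta→Z, Gamma→X; Nexon's induced payoffs 5, 6, 1; outcome (Beta, Z), payoffs (6, 4).
If Orbyt leads: Nexon's best replies are X→Alpha, Y→Beta, Z→Alpha; Orbyt's induced payoffs 9, -3, 6; outcome (Alpha, X), payoffs (5, 9).
Nexon gets 6 moving first and 5 moving second, so Nexon prefers to move first.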